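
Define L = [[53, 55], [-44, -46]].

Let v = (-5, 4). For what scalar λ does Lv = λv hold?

Compute Lv: L·(-5, 4) = (-45, 36).
Since Lv = λv, compare component 1: -45 = λ·-5, so λ = 9.

9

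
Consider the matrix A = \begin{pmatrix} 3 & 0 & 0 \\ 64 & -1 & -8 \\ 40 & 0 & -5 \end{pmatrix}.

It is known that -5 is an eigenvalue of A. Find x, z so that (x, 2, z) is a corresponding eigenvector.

0, 1

We need (A + 5I)v = 0.
A + 5I = [[8, 0, 0], [64, 4, -8], [40, 0, 0]].
Row 1: (8)·x + (0)·2 + (0)·z = 0
Row 2: (64)·x + (4)·2 + (-8)·z = 0
Row 3: (40)·x + (0)·2 + (0)·z = 0
Solving gives x = 0, z = 1.
Check: A·(0, 2, 1) = (0, -10, -5) = -5·(0, 2, 1).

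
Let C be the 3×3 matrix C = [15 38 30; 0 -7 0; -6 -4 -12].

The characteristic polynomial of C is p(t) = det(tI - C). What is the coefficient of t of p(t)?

-21

p(t) = t^3 + 4t^2 - 21t.
The coefficient of t is -21.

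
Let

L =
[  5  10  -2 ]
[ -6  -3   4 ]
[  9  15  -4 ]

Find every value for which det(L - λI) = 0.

-3, -1, 2

Set up det(sI - L) = 0.
Expanding the 3×3 determinant: p(s) = s^3 + 2s^2 - 5s - 6.
Try s = -3: p(-3) = 0, so -3 is a root.
Factor out (s + 3): p(s) = (s + 3)·(s^2 - s - 2).
The quadratic factors as (s + 1)·(s - 2).
Eigenvalues: -3, -1, 2.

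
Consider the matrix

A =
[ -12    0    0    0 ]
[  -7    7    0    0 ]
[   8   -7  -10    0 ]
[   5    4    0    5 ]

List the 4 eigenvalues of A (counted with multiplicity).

-12, -10, 5, 7

A is lower triangular, so its eigenvalues are the diagonal entries.
Diagonal: -12, 7, -10, 5.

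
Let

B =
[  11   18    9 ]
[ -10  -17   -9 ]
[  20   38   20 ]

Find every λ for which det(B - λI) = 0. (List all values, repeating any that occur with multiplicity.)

The characteristic polynomial is p(s) = det(sI - B).
Cofactor expansion gives p(s) = s^3 - 14s^2 + 35s - 22.
Try s = 1: p(1) = 0, so 1 is a root.
Factor out (s - 1): p(s) = (s - 1)·(s^2 - 13s + 22).
The quadratic factors as (s - 2)·(s - 11).
Eigenvalues: 1, 2, 11.

1, 2, 11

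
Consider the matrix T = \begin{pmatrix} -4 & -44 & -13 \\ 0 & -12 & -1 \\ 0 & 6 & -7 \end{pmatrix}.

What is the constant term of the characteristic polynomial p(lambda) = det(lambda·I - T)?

360

p(0) = det(0·I − T) = det(−T) = (−1)^3·det(T).
det(T) = -360, so p(0) = 360.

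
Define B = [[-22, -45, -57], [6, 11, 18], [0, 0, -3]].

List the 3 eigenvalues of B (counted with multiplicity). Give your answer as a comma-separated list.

-7, -4, -3

Set up det(μI - B) = 0.
Expanding along the first row, p(μ) = μ^3 + 14μ^2 + 61μ + 84.
Rational-root test: μ = -4 gives p(-4) = 0.
Dividing by (μ + 4) leaves μ^2 + 10μ + 21.
The quadratic factors as (μ + 7)·(μ + 3).
Eigenvalues: -7, -4, -3.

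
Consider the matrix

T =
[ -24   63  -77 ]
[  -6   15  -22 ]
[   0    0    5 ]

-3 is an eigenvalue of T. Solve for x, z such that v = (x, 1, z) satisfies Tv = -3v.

We need (T + 3I)v = 0.
T + 3I = [[-21, 63, -77], [-6, 18, -22], [0, 0, 8]].
Row 1: (-21)·x + (63)·1 + (-77)·z = 0
Row 2: (-6)·x + (18)·1 + (-22)·z = 0
Row 3: (0)·x + (0)·1 + (8)·z = 0
Solving gives x = 3, z = 0.
Check: T·(3, 1, 0) = (-9, -3, 0) = -3·(3, 1, 0).

3, 0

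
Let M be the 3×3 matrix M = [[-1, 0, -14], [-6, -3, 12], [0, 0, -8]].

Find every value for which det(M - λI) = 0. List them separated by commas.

-8, -3, -1

The characteristic polynomial is p(r) = det(rI - M).
Expanding along the first row, p(r) = r^3 + 12r^2 + 35r + 24.
Since p(-3) = 0, r = -3 is a root.
Dividing by (r + 3) leaves r^2 + 9r + 8.
The quadratic factors as (r + 8)·(r + 1).
Eigenvalues: -8, -3, -1.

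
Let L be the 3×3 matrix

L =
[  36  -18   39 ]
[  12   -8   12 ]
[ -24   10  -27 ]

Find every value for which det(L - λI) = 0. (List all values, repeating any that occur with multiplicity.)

-3, 0, 4

Set up det(rI - L) = 0.
Expanding along the first row, p(r) = r^3 - r^2 - 12r.
Rational-root test: r = 0 gives p(0) = 0.
Factor out r: p(r) = r·(r^2 - r - 12).
The quadratic factors as (r + 3)·(r - 4).
Eigenvalues: -3, 0, 4.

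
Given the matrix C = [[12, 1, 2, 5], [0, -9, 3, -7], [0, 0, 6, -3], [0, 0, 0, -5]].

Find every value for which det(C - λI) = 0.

-9, -5, 6, 12

C is upper triangular, so its eigenvalues are the diagonal entries.
Diagonal: 12, -9, 6, -5.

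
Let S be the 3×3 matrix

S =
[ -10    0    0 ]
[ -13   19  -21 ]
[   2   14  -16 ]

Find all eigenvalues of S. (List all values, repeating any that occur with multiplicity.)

-10, -2, 5

Set up det(λI - S) = 0.
Expanding along the first row, p(λ) = λ^3 + 7λ^2 - 40λ - 100.
Rational-root test: λ = -2 gives p(-2) = 0.
Factor out (λ + 2): p(λ) = (λ + 2)·(λ^2 + 5λ - 50).
The quadratic factors as (λ + 10)·(λ - 5).
Eigenvalues: -10, -2, 5.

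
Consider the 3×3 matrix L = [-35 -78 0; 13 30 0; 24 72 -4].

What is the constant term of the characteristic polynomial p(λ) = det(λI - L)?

p(0) = det(0·I − L) = det(−L) = (−1)^3·det(L).
det(L) = 144, so p(0) = -144.

-144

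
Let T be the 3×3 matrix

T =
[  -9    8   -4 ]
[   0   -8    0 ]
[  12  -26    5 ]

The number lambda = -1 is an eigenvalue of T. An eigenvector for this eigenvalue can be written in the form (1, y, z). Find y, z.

0, -2

We need (T + 1I)v = 0.
T + 1I = [[-8, 8, -4], [0, -7, 0], [12, -26, 6]].
Row 1: (-8)·1 + (8)·y + (-4)·z = 0
Row 2: (0)·1 + (-7)·y + (0)·z = 0
Row 3: (12)·1 + (-26)·y + (6)·z = 0
Solving gives y = 0, z = -2.
Check: T·(1, 0, -2) = (-1, 0, 2) = -1·(1, 0, -2).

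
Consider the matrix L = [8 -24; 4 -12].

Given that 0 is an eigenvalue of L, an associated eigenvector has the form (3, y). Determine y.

1

We need (L)v = 0.
L = [[8, -24], [4, -12]].
Row 1: (8)·3 + (-24)·y = 0
Row 2: (4)·3 + (-12)·y = 0
Solving gives y = 1.
Check: L·(3, 1) = (0, 0) = 0·(3, 1).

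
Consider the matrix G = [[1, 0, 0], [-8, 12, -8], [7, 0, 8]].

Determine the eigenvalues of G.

The characteristic polynomial is p(μ) = det(μI - G).
Expanding the 3×3 determinant: p(μ) = μ^3 - 21μ^2 + 116μ - 96.
Rational-root test: μ = 1 gives p(1) = 0.
Factor out (μ - 1): p(μ) = (μ - 1)·(μ^2 - 20μ + 96).
The quadratic factors as (μ - 8)·(μ - 12).
Eigenvalues: 1, 8, 12.

1, 8, 12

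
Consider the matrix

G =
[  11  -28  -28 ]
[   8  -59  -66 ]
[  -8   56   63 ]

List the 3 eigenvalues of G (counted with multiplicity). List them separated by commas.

Compute the characteristic polynomial p(lambda) = det(lambda·I - G).
Cofactor expansion gives p(lambda) = lambda^3 - 15·lambda^2 + 23·lambda + 231.
Since p(11) = 0, lambda = 11 is a root.
Dividing by (lambda - 11) leaves lambda^2 - 4·lambda - 21.
The quadratic factors as (lambda + 3)·(lambda - 7).
Eigenvalues: -3, 7, 11.

-3, 7, 11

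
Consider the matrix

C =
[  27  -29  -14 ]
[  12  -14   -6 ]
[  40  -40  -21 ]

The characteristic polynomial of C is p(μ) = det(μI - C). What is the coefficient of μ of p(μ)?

17

p(μ) = μ^3 + 8μ^2 + 17μ + 10.
The coefficient of μ is 17.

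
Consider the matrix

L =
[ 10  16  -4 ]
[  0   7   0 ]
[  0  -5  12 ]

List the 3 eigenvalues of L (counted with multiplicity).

The characteristic polynomial is p(μ) = det(μI - L).
Cofactor expansion gives p(μ) = μ^3 - 29μ^2 + 274μ - 840.
Rational-root test: μ = 7 gives p(7) = 0.
Factor out (μ - 7): p(μ) = (μ - 7)·(μ^2 - 22μ + 120).
The quadratic factors as (μ - 10)·(μ - 12).
Eigenvalues: 7, 10, 12.

7, 10, 12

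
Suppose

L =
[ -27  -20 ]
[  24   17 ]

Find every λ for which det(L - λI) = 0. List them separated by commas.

det(L - sI) = (-27 - s)(17 - s) - (-20)·(24) = s^2 + 10s + 21.
This factors as (s + 7)·(s + 3) = 0.
Eigenvalues: -7, -3.

-7, -3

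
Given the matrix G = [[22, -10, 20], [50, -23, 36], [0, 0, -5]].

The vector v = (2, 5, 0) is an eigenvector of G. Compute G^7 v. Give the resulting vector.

(-4374, -10935, 0)

First find the eigenvalue: Gv = (-6, -15, 0) = -3·(2, 5, 0), so λ = -3.
Then G^7 v = λ^7·v = (-3)^7·(2, 5, 0) = -2187·(2, 5, 0) = (-4374, -10935, 0).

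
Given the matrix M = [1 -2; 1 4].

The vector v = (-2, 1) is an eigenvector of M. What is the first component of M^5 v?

-64

First find the eigenvalue: Mv = (-4, 2) = 2·(-2, 1), so λ = 2.
Then M^5 v = λ^5·v = 2^5·(-2, 1) = 32·(-2, 1) = (-64, 32).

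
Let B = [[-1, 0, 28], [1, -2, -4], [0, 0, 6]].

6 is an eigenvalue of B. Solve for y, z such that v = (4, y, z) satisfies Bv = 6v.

We need (B - 6I)v = 0.
B - 6I = [[-7, 0, 28], [1, -8, -4], [0, 0, 0]].
Row 1: (-7)·4 + (0)·y + (28)·z = 0
Row 2: (1)·4 + (-8)·y + (-4)·z = 0
Row 3: (0)·4 + (0)·y + (0)·z = 0
Solving gives y = 0, z = 1.
Check: B·(4, 0, 1) = (24, 0, 6) = 6·(4, 0, 1).

0, 1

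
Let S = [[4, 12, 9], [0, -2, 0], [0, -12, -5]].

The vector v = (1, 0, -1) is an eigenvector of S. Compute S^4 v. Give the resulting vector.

First find the eigenvalue: Sv = (-5, 0, 5) = -5·(1, 0, -1), so λ = -5.
Then S^4 v = λ^4·v = (-5)^4·(1, 0, -1) = 625·(1, 0, -1) = (625, 0, -625).

(625, 0, -625)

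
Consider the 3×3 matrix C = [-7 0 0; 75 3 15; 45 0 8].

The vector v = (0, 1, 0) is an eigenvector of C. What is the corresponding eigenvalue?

Compute Cv: C·(0, 1, 0) = (0, 3, 0).
Since Cv = λv, compare component 2: 3 = λ·1, so λ = 3.

3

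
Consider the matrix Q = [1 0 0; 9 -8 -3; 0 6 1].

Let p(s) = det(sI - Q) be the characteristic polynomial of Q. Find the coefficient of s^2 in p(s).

The coefficient of s^2 of det(sI - Q) is −trace(Q).
trace(Q) = (1) + (-8) + (1) = -6, so the coefficient is 6.

6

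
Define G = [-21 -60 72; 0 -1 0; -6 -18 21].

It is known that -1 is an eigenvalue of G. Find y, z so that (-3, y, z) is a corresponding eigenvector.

We need (G + 1I)v = 0.
G + 1I = [[-20, -60, 72], [0, 0, 0], [-6, -18, 22]].
Row 1: (-20)·-3 + (-60)·y + (72)·z = 0
Row 2: (0)·-3 + (0)·y + (0)·z = 0
Row 3: (-6)·-3 + (-18)·y + (22)·z = 0
Solving gives y = 1, z = 0.
Check: G·(-3, 1, 0) = (3, -1, 0) = -1·(-3, 1, 0).

1, 0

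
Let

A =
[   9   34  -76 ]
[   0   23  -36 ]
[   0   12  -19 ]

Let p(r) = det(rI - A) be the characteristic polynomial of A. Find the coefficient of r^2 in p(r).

-13

The coefficient of r^2 of det(rI - A) is −trace(A).
trace(A) = (9) + (23) + (-19) = 13, so the coefficient is -13.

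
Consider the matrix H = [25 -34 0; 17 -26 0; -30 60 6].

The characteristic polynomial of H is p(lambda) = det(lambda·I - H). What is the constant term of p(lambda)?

432

p(lambda) = lambda^3 - 5·lambda^2 - 78·lambda + 432.
The constant term is 432.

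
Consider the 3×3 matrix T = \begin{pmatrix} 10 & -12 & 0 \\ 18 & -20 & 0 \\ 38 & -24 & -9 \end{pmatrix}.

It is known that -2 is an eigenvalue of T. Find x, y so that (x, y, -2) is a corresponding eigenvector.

-1, -1

We need (T + 2I)v = 0.
T + 2I = [[12, -12, 0], [18, -18, 0], [38, -24, -7]].
Row 1: (12)·x + (-12)·y + (0)·-2 = 0
Row 2: (18)·x + (-18)·y + (0)·-2 = 0
Row 3: (38)·x + (-24)·y + (-7)·-2 = 0
Solving gives x = -1, y = -1.
Check: T·(-1, -1, -2) = (2, 2, 4) = -2·(-1, -1, -2).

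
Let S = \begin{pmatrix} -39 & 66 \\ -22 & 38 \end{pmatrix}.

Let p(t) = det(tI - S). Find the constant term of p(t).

-30

p(t) = t^2 + t - 30.
The constant term is -30.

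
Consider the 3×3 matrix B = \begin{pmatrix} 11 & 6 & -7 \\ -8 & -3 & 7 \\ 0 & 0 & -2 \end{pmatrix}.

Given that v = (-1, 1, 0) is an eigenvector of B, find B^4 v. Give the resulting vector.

(-625, 625, 0)

First find the eigenvalue: Bv = (-5, 5, 0) = 5·(-1, 1, 0), so λ = 5.
Then B^4 v = λ^4·v = 5^4·(-1, 1, 0) = 625·(-1, 1, 0) = (-625, 625, 0).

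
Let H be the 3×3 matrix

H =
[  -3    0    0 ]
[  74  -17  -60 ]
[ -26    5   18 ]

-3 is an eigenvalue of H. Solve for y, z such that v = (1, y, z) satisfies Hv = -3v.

We need (H + 3I)v = 0.
H + 3I = [[0, 0, 0], [74, -14, -60], [-26, 5, 21]].
Row 1: (0)·1 + (0)·y + (0)·z = 0
Row 2: (74)·1 + (-14)·y + (-60)·z = 0
Row 3: (-26)·1 + (5)·y + (21)·z = 0
Solving gives y = 1, z = 1.
Check: H·(1, 1, 1) = (-3, -3, -3) = -3·(1, 1, 1).

1, 1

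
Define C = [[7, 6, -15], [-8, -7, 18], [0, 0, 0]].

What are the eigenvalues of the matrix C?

Set up det(sI - C) = 0.
Expanding the 3×3 determinant: p(s) = s^3 - s.
Try s = 1: p(1) = 0, so 1 is a root.
Factor out (s - 1): p(s) = (s - 1)·(s^2 + s).
The quadratic factors as (s + 1)·s.
Eigenvalues: -1, 0, 1.

-1, 0, 1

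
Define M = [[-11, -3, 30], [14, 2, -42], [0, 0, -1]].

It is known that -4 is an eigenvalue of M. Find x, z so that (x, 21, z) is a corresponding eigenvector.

We need (M + 4I)v = 0.
M + 4I = [[-7, -3, 30], [14, 6, -42], [0, 0, 3]].
Row 1: (-7)·x + (-3)·21 + (30)·z = 0
Row 2: (14)·x + (6)·21 + (-42)·z = 0
Row 3: (0)·x + (0)·21 + (3)·z = 0
Solving gives x = -9, z = 0.
Check: M·(-9, 21, 0) = (36, -84, 0) = -4·(-9, 21, 0).

-9, 0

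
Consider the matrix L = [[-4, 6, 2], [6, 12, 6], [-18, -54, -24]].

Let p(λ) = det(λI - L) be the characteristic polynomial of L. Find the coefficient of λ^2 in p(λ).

The coefficient of λ^2 of det(λI - L) is −trace(L).
trace(L) = (-4) + (12) + (-24) = -16, so the coefficient is 16.

16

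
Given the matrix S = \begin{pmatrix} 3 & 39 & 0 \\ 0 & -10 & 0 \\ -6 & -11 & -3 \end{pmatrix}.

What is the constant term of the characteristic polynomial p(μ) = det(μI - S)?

-90

p(0) = det(0·I − S) = det(−S) = (−1)^3·det(S).
det(S) = 90, so p(0) = -90.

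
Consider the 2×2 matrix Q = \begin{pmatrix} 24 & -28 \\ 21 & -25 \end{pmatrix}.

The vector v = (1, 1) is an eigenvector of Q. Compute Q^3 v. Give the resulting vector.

First find the eigenvalue: Qv = (-4, -4) = -4·(1, 1), so λ = -4.
Then Q^3 v = λ^3·v = (-4)^3·(1, 1) = -64·(1, 1) = (-64, -64).

(-64, -64)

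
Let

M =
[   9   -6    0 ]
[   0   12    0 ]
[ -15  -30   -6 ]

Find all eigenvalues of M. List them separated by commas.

Compute the characteristic polynomial p(s) = det(sI - M).
Cofactor expansion gives p(s) = s^3 - 15s^2 - 18s + 648.
Try s = 9: p(9) = 0, so 9 is a root.
Dividing by (s - 9) leaves s^2 - 6s - 72.
The quadratic factors as (s + 6)·(s - 12).
Eigenvalues: -6, 9, 12.

-6, 9, 12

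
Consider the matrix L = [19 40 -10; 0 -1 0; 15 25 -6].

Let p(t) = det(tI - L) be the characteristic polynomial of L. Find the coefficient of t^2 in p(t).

-12

The coefficient of t^2 of det(tI - L) is −trace(L).
trace(L) = (19) + (-1) + (-6) = 12, so the coefficient is -12.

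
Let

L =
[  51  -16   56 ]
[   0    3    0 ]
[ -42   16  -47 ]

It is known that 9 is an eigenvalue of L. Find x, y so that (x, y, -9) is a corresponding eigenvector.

We need (L - 9I)v = 0.
L - 9I = [[42, -16, 56], [0, -6, 0], [-42, 16, -56]].
Row 1: (42)·x + (-16)·y + (56)·-9 = 0
Row 2: (0)·x + (-6)·y + (0)·-9 = 0
Row 3: (-42)·x + (16)·y + (-56)·-9 = 0
Solving gives x = 12, y = 0.
Check: L·(12, 0, -9) = (108, 0, -81) = 9·(12, 0, -9).

12, 0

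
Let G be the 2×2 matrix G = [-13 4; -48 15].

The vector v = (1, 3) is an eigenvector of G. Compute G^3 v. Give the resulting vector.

First find the eigenvalue: Gv = (-1, -3) = -1·(1, 3), so λ = -1.
Then G^3 v = λ^3·v = (-1)^3·(1, 3) = -1·(1, 3) = (-1, -3).

(-1, -3)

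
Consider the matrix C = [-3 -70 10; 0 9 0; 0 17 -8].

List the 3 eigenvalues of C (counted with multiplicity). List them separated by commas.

Compute the characteristic polynomial p(lambda) = det(lambda·I - C).
Cofactor expansion gives p(lambda) = lambda^3 + 2·lambda^2 - 75·lambda - 216.
Since p(-3) = 0, lambda = -3 is a root.
Dividing by (lambda + 3) leaves lambda^2 - lambda - 72.
The quadratic factors as (lambda + 8)·(lambda - 9).
Eigenvalues: -8, -3, 9.

-8, -3, 9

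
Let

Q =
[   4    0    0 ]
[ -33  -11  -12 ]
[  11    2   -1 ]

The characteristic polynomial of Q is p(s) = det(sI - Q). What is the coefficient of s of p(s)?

-13

p(s) = s^3 + 8s^2 - 13s - 140.
The coefficient of s is -13.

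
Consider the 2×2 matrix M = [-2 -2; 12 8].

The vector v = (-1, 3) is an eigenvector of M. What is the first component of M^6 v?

-4096

First find the eigenvalue: Mv = (-4, 12) = 4·(-1, 3), so λ = 4.
Then M^6 v = λ^6·v = 4^6·(-1, 3) = 4096·(-1, 3) = (-4096, 12288).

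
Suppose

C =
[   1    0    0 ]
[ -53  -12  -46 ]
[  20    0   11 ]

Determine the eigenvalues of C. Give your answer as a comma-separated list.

-12, 1, 11

Compute the characteristic polynomial p(lambda) = det(lambda·I - C).
Cofactor expansion gives p(lambda) = lambda^3 - 133·lambda + 132.
Try lambda = -12: p(-12) = 0, so -12 is a root.
Dividing by (lambda + 12) leaves lambda^2 - 12·lambda + 11.
The quadratic factors as (lambda - 1)·(lambda - 11).
Eigenvalues: -12, 1, 11.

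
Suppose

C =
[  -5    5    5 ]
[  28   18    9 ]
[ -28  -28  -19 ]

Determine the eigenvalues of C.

-10, -5, 9

Compute the characteristic polynomial p(r) = det(rI - C).
Expanding along the first row, p(r) = r^3 + 6r^2 - 85r - 450.
Rational-root test: r = 9 gives p(9) = 0.
Factor out (r - 9): p(r) = (r - 9)·(r^2 + 15r + 50).
The quadratic factors as (r + 10)·(r + 5).
Eigenvalues: -10, -5, 9.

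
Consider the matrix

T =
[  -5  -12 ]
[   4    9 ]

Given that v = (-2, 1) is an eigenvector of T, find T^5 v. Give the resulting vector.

First find the eigenvalue: Tv = (-2, 1) = 1·(-2, 1), so λ = 1.
Then T^5 v = λ^5·v = 1^5·(-2, 1) = 1·(-2, 1) = (-2, 1).

(-2, 1)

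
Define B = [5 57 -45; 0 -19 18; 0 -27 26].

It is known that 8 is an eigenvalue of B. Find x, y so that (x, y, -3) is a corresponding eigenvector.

7, -2

We need (B - 8I)v = 0.
B - 8I = [[-3, 57, -45], [0, -27, 18], [0, -27, 18]].
Row 1: (-3)·x + (57)·y + (-45)·-3 = 0
Row 2: (0)·x + (-27)·y + (18)·-3 = 0
Row 3: (0)·x + (-27)·y + (18)·-3 = 0
Solving gives x = 7, y = -2.
Check: B·(7, -2, -3) = (56, -16, -24) = 8·(7, -2, -3).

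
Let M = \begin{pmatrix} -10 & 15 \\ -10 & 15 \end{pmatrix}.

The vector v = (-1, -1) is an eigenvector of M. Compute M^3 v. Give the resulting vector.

(-125, -125)

First find the eigenvalue: Mv = (-5, -5) = 5·(-1, -1), so λ = 5.
Then M^3 v = λ^3·v = 5^3·(-1, -1) = 125·(-1, -1) = (-125, -125).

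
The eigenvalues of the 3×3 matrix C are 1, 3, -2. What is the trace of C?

2

trace(C) is the sum of the eigenvalues: (1) + (3) + (-2) = 2.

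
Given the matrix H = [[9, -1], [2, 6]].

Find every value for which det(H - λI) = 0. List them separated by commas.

7, 8

det(H - tI) = (9 - t)(6 - t) - (-1)·(2) = t^2 - 15t + 56.
This factors as (t - 7)·(t - 8) = 0.
Eigenvalues: 7, 8.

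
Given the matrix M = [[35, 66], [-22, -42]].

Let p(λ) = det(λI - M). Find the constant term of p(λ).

p(λ) = λ^2 + 7λ - 18.
The constant term is -18.

-18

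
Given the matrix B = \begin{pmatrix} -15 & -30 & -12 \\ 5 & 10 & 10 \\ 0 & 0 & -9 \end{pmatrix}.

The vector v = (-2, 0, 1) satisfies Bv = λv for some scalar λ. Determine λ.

-9

Compute Bv: B·(-2, 0, 1) = (18, 0, -9).
Since Bv = λv, compare component 1: 18 = λ·-2, so λ = -9.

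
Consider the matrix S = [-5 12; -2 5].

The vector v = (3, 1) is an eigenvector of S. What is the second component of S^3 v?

-1

First find the eigenvalue: Sv = (-3, -1) = -1·(3, 1), so λ = -1.
Then S^3 v = λ^3·v = (-1)^3·(3, 1) = -1·(3, 1) = (-3, -1).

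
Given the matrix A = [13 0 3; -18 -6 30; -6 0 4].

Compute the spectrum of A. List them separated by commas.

The characteristic polynomial is p(λ) = det(λI - A).
Expanding the 3×3 determinant: p(λ) = λ^3 - 11λ^2 - 32λ + 420.
Rational-root test: λ = 7 gives p(7) = 0.
Dividing by (λ - 7) leaves λ^2 - 4λ - 60.
The quadratic factors as (λ + 6)·(λ - 10).
Eigenvalues: -6, 7, 10.

-6, 7, 10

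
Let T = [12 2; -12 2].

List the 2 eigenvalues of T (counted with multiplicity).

det(T - tI) = (12 - t)(2 - t) - (2)·(-12) = t^2 - 14t + 48.
This factors as (t - 6)·(t - 8) = 0.
Eigenvalues: 6, 8.

6, 8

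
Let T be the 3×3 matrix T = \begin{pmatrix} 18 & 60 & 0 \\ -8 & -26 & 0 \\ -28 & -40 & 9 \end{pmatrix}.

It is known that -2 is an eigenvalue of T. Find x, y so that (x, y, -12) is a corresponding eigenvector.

We need (T + 2I)v = 0.
T + 2I = [[20, 60, 0], [-8, -24, 0], [-28, -40, 11]].
Row 1: (20)·x + (60)·y + (0)·-12 = 0
Row 2: (-8)·x + (-24)·y + (0)·-12 = 0
Row 3: (-28)·x + (-40)·y + (11)·-12 = 0
Solving gives x = -9, y = 3.
Check: T·(-9, 3, -12) = (18, -6, 24) = -2·(-9, 3, -12).

-9, 3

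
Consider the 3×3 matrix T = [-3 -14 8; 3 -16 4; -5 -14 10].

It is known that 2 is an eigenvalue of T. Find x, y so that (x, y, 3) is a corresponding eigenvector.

We need (T - 2I)v = 0.
T - 2I = [[-5, -14, 8], [3, -18, 4], [-5, -14, 8]].
Row 1: (-5)·x + (-14)·y + (8)·3 = 0
Row 2: (3)·x + (-18)·y + (4)·3 = 0
Row 3: (-5)·x + (-14)·y + (8)·3 = 0
Solving gives x = 2, y = 1.
Check: T·(2, 1, 3) = (4, 2, 6) = 2·(2, 1, 3).

2, 1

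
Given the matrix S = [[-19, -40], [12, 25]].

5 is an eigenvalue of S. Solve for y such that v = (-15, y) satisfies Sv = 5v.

We need (S - 5I)v = 0.
S - 5I = [[-24, -40], [12, 20]].
Row 1: (-24)·-15 + (-40)·y = 0
Row 2: (12)·-15 + (20)·y = 0
Solving gives y = 9.
Check: S·(-15, 9) = (-75, 45) = 5·(-15, 9).

9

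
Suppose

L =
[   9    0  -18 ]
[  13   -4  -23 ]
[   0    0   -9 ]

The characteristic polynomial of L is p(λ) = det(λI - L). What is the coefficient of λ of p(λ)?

-81

p(λ) = λ^3 + 4λ^2 - 81λ - 324.
The coefficient of λ is -81.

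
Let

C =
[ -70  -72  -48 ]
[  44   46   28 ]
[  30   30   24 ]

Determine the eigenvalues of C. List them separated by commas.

The characteristic polynomial is p(r) = det(rI - C).
Cofactor expansion gives p(r) = r^3 - 28r + 48.
Try r = 4: p(4) = 0, so 4 is a root.
Factor out (r - 4): p(r) = (r - 4)·(r^2 + 4r - 12).
The quadratic factors as (r + 6)·(r - 2).
Eigenvalues: -6, 2, 4.

-6, 2, 4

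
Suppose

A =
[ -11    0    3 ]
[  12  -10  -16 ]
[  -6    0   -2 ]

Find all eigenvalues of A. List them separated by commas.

Set up det(λI - A) = 0.
Cofactor expansion gives p(λ) = λ^3 + 23λ^2 + 170λ + 400.
Rational-root test: λ = -10 gives p(-10) = 0.
Dividing by (λ + 10) leaves λ^2 + 13λ + 40.
The quadratic factors as (λ + 8)·(λ + 5).
Eigenvalues: -10, -8, -5.

-10, -8, -5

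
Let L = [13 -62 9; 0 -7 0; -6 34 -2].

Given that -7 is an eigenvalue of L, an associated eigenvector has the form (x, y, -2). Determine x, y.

4, 1

We need (L + 7I)v = 0.
L + 7I = [[20, -62, 9], [0, 0, 0], [-6, 34, 5]].
Row 1: (20)·x + (-62)·y + (9)·-2 = 0
Row 2: (0)·x + (0)·y + (0)·-2 = 0
Row 3: (-6)·x + (34)·y + (5)·-2 = 0
Solving gives x = 4, y = 1.
Check: L·(4, 1, -2) = (-28, -7, 14) = -7·(4, 1, -2).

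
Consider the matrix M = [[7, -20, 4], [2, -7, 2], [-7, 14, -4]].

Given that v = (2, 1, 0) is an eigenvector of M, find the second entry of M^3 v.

-27

First find the eigenvalue: Mv = (-6, -3, 0) = -3·(2, 1, 0), so λ = -3.
Then M^3 v = λ^3·v = (-3)^3·(2, 1, 0) = -27·(2, 1, 0) = (-54, -27, 0).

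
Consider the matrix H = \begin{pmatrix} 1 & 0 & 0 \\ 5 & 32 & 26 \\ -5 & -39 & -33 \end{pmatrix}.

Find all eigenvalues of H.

-7, 1, 6

Set up det(λI - H) = 0.
Expanding the 3×3 determinant: p(λ) = λ^3 - 43λ + 42.
Try λ = 6: p(6) = 0, so 6 is a root.
Factor out (λ - 6): p(λ) = (λ - 6)·(λ^2 + 6λ - 7).
The quadratic factors as (λ + 7)·(λ - 1).
Eigenvalues: -7, 1, 6.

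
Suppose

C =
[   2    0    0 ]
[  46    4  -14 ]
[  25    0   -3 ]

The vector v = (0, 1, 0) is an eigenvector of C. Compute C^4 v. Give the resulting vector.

First find the eigenvalue: Cv = (0, 4, 0) = 4·(0, 1, 0), so λ = 4.
Then C^4 v = λ^4·v = 4^4·(0, 1, 0) = 256·(0, 1, 0) = (0, 256, 0).

(0, 256, 0)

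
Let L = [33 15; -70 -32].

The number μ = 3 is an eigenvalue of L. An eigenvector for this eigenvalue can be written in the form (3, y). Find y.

-6

We need (L - 3I)v = 0.
L - 3I = [[30, 15], [-70, -35]].
Row 1: (30)·3 + (15)·y = 0
Row 2: (-70)·3 + (-35)·y = 0
Solving gives y = -6.
Check: L·(3, -6) = (9, -18) = 3·(3, -6).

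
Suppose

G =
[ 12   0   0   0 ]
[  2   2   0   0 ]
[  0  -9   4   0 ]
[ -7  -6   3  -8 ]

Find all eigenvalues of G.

-8, 2, 4, 12

G is lower triangular, so its eigenvalues are the diagonal entries.
Diagonal: 12, 2, 4, -8.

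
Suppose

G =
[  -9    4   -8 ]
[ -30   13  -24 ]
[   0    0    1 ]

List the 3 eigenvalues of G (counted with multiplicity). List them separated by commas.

The characteristic polynomial is p(r) = det(rI - G).
Expanding along the first row, p(r) = r^3 - 5r^2 + 7r - 3.
Since p(3) = 0, r = 3 is a root.
Factor out (r - 3): p(r) = (r - 3)·(r^2 - 2r + 1).
The quadratic factor is (r - 1)^2.
Eigenvalues: 1, 1, 3.

1, 1, 3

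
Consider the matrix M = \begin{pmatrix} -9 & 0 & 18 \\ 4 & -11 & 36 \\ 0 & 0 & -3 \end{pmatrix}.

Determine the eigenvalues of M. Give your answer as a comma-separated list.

Compute the characteristic polynomial p(λ) = det(λI - M).
Expanding the 3×3 determinant: p(λ) = λ^3 + 23λ^2 + 159λ + 297.
Since p(-11) = 0, λ = -11 is a root.
Dividing by (λ + 11) leaves λ^2 + 12λ + 27.
The quadratic factors as (λ + 9)·(λ + 3).
Eigenvalues: -11, -9, -3.

-11, -9, -3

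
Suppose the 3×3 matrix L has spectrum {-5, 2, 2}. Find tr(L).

trace(L) is the sum of the eigenvalues: (-5) + (2) + (2) = -1.

-1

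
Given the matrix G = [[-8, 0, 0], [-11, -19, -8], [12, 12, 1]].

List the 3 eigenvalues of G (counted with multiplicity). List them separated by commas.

-11, -8, -7

Compute the characteristic polynomial p(λ) = det(λI - G).
Expanding along the first row, p(λ) = λ^3 + 26λ^2 + 221λ + 616.
Since p(-7) = 0, λ = -7 is a root.
Factor out (λ + 7): p(λ) = (λ + 7)·(λ^2 + 19λ + 88).
The quadratic factors as (λ + 11)·(λ + 8).
Eigenvalues: -11, -8, -7.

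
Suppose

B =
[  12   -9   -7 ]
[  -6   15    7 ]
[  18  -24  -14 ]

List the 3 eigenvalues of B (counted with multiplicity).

0, 6, 7

The characteristic polynomial is p(s) = det(sI - B).
Cofactor expansion gives p(s) = s^3 - 13s^2 + 42s.
Try s = 0: p(0) = 0, so 0 is a root.
Dividing by s leaves s^2 - 13s + 42.
The quadratic factors as (s - 6)·(s - 7).
Eigenvalues: 0, 6, 7.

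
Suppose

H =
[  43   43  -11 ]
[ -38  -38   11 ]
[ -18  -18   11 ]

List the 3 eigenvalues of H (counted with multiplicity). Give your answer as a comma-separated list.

0, 5, 11

The characteristic polynomial is p(t) = det(tI - H).
Expanding along the first row, p(t) = t^3 - 16t^2 + 55t.
Try t = 0: p(0) = 0, so 0 is a root.
Dividing by t leaves t^2 - 16t + 55.
The quadratic factors as (t - 5)·(t - 11).
Eigenvalues: 0, 5, 11.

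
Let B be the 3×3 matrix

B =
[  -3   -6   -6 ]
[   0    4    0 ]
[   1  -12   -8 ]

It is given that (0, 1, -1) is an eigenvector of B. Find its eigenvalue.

Compute Bv: B·(0, 1, -1) = (0, 4, -4).
Since Bv = λv, compare component 2: 4 = λ·1, so λ = 4.

4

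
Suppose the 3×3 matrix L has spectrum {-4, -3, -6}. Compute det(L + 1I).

If L has eigenvalues -4, -3, -6, then L + 1I has eigenvalues -3, -2, -5.
det(L + 1I) = (-3) · (-2) · (-5) = -30.

-30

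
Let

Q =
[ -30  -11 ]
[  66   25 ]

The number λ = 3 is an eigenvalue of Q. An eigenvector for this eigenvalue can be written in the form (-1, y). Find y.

We need (Q - 3I)v = 0.
Q - 3I = [[-33, -11], [66, 22]].
Row 1: (-33)·-1 + (-11)·y = 0
Row 2: (66)·-1 + (22)·y = 0
Solving gives y = 3.
Check: Q·(-1, 3) = (-3, 9) = 3·(-1, 3).

3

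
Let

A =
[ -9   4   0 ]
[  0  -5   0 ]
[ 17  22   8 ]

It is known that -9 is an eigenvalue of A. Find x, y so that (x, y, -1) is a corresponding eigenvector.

We need (A + 9I)v = 0.
A + 9I = [[0, 4, 0], [0, 4, 0], [17, 22, 17]].
Row 1: (0)·x + (4)·y + (0)·-1 = 0
Row 2: (0)·x + (4)·y + (0)·-1 = 0
Row 3: (17)·x + (22)·y + (17)·-1 = 0
Solving gives x = 1, y = 0.
Check: A·(1, 0, -1) = (-9, 0, 9) = -9·(1, 0, -1).

1, 0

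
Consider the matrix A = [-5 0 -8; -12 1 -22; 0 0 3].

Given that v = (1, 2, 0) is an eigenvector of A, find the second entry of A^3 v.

-250

First find the eigenvalue: Av = (-5, -10, 0) = -5·(1, 2, 0), so λ = -5.
Then A^3 v = λ^3·v = (-5)^3·(1, 2, 0) = -125·(1, 2, 0) = (-125, -250, 0).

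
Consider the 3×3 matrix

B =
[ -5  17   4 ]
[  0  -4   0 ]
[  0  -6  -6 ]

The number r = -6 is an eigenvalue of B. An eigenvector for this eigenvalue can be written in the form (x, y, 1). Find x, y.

We need (B + 6I)v = 0.
B + 6I = [[1, 17, 4], [0, 2, 0], [0, -6, 0]].
Row 1: (1)·x + (17)·y + (4)·1 = 0
Row 2: (0)·x + (2)·y + (0)·1 = 0
Row 3: (0)·x + (-6)·y + (0)·1 = 0
Solving gives x = -4, y = 0.
Check: B·(-4, 0, 1) = (24, 0, -6) = -6·(-4, 0, 1).

-4, 0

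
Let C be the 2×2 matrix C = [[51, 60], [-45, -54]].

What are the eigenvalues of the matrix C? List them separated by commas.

det(C - λI) = (51 - λ)(-54 - λ) - (60)·(-45) = λ^2 + 3λ - 54.
This factors as (λ + 9)·(λ - 6) = 0.
Eigenvalues: -9, 6.

-9, 6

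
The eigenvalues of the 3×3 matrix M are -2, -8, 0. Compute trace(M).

trace(M) is the sum of the eigenvalues: (-2) + (-8) + (0) = -10.

-10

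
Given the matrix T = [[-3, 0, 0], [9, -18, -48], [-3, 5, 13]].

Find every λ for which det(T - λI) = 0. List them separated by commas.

-3, -3, -2

Compute the characteristic polynomial p(t) = det(tI - T).
Cofactor expansion gives p(t) = t^3 + 8t^2 + 21t + 18.
Since p(-2) = 0, t = -2 is a root.
Factor out (t + 2): p(t) = (t + 2)·(t^2 + 6t + 9).
The quadratic factor is (t + 3)^2.
Eigenvalues: -3, -3, -2.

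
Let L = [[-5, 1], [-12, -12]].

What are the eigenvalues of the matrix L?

-9, -8

det(L - λI) = (-5 - λ)(-12 - λ) - (1)·(-12) = λ^2 + 17λ + 72.
This factors as (λ + 9)·(λ + 8) = 0.
Eigenvalues: -9, -8.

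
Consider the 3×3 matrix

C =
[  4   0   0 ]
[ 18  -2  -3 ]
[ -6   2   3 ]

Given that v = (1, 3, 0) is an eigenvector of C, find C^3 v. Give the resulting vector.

(64, 192, 0)

First find the eigenvalue: Cv = (4, 12, 0) = 4·(1, 3, 0), so λ = 4.
Then C^3 v = λ^3·v = 4^3·(1, 3, 0) = 64·(1, 3, 0) = (64, 192, 0).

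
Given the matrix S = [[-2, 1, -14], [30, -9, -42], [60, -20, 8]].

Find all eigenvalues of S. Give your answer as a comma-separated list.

Compute the characteristic polynomial p(t) = det(tI - S).
Expanding along the first row, p(t) = t^3 + 3t^2 - 100t + 96.
Try t = 1: p(1) = 0, so 1 is a root.
Dividing by (t - 1) leaves t^2 + 4t - 96.
The quadratic factors as (t + 12)·(t - 8).
Eigenvalues: -12, 1, 8.

-12, 1, 8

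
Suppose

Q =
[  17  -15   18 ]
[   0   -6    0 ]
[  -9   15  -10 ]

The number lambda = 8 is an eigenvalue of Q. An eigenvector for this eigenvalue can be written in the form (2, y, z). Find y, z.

0, -1

We need (Q - 8I)v = 0.
Q - 8I = [[9, -15, 18], [0, -14, 0], [-9, 15, -18]].
Row 1: (9)·2 + (-15)·y + (18)·z = 0
Row 2: (0)·2 + (-14)·y + (0)·z = 0
Row 3: (-9)·2 + (15)·y + (-18)·z = 0
Solving gives y = 0, z = -1.
Check: Q·(2, 0, -1) = (16, 0, -8) = 8·(2, 0, -1).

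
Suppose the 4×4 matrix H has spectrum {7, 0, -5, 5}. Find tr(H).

trace(H) is the sum of the eigenvalues: (7) + (0) + (-5) + (5) = 7.

7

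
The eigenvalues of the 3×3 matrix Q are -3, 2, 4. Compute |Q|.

-24

det(Q) is the product of the eigenvalues: (-3) · (2) · (4) = -24.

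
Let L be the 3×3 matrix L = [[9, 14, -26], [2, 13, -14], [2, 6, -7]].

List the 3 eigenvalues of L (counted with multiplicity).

Set up det(μI - L) = 0.
Expanding the 3×3 determinant: p(μ) = μ^3 - 15μ^2 + 71μ - 105.
Try μ = 5: p(5) = 0, so 5 is a root.
Dividing by (μ - 5) leaves μ^2 - 10μ + 21.
The quadratic factors as (μ - 3)·(μ - 7).
Eigenvalues: 3, 5, 7.

3, 5, 7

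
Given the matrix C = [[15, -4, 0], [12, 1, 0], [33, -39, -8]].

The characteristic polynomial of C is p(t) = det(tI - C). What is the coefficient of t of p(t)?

p(t) = t^3 - 8t^2 - 65t + 504.
The coefficient of t is -65.

-65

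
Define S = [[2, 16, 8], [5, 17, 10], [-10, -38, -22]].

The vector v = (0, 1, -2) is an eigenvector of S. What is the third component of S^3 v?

54

First find the eigenvalue: Sv = (0, -3, 6) = -3·(0, 1, -2), so λ = -3.
Then S^3 v = λ^3·v = (-3)^3·(0, 1, -2) = -27·(0, 1, -2) = (0, -27, 54).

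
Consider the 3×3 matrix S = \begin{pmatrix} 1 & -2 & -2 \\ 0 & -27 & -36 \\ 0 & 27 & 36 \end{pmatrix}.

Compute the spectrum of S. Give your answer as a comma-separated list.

0, 1, 9

The characteristic polynomial is p(s) = det(sI - S).
Expanding along the first row, p(s) = s^3 - 10s^2 + 9s.
Rational-root test: s = 1 gives p(1) = 0.
Factor out (s - 1): p(s) = (s - 1)·(s^2 - 9s).
The quadratic factors as s·(s - 9).
Eigenvalues: 0, 1, 9.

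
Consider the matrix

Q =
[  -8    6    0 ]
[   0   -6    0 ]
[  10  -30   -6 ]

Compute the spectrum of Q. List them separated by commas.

The characteristic polynomial is p(λ) = det(λI - Q).
Cofactor expansion gives p(λ) = λ^3 + 20λ^2 + 132λ + 288.
Rational-root test: λ = -8 gives p(-8) = 0.
Factor out (λ + 8): p(λ) = (λ + 8)·(λ^2 + 12λ + 36).
The quadratic factor is (λ + 6)^2.
Eigenvalues: -8, -6, -6.

-8, -6, -6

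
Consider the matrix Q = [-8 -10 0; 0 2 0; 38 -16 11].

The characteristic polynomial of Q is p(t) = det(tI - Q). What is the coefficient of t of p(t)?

p(t) = t^3 - 5t^2 - 82t + 176.
The coefficient of t is -82.

-82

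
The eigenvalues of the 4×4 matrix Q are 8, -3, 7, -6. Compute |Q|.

1008

det(Q) is the product of the eigenvalues: (8) · (-3) · (7) · (-6) = 1008.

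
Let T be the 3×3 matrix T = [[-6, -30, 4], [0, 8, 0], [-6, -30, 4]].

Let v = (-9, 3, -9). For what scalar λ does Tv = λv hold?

Compute Tv: T·(-9, 3, -9) = (-72, 24, -72).
Since Tv = λv, compare component 1: -72 = λ·-9, so λ = 8.

8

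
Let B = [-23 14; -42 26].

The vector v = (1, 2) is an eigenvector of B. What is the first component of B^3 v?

125

First find the eigenvalue: Bv = (5, 10) = 5·(1, 2), so λ = 5.
Then B^3 v = λ^3·v = 5^3·(1, 2) = 125·(1, 2) = (125, 250).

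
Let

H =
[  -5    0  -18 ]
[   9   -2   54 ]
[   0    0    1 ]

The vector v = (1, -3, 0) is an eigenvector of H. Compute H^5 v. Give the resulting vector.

First find the eigenvalue: Hv = (-5, 15, 0) = -5·(1, -3, 0), so λ = -5.
Then H^5 v = λ^5·v = (-5)^5·(1, -3, 0) = -3125·(1, -3, 0) = (-3125, 9375, 0).

(-3125, 9375, 0)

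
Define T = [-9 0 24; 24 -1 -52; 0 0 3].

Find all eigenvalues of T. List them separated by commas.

Compute the characteristic polynomial p(s) = det(sI - T).
Expanding along the first row, p(s) = s^3 + 7s^2 - 21s - 27.
Try s = -1: p(-1) = 0, so -1 is a root.
Factor out (s + 1): p(s) = (s + 1)·(s^2 + 6s - 27).
The quadratic factors as (s + 9)·(s - 3).
Eigenvalues: -9, -1, 3.

-9, -1, 3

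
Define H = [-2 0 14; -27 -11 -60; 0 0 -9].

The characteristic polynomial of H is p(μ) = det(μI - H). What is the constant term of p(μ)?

198

p(μ) = μ^3 + 22μ^2 + 139μ + 198.
The constant term is 198.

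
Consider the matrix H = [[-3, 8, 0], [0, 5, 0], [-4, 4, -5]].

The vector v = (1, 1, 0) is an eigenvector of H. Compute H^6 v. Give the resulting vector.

First find the eigenvalue: Hv = (5, 5, 0) = 5·(1, 1, 0), so λ = 5.
Then H^6 v = λ^6·v = 5^6·(1, 1, 0) = 15625·(1, 1, 0) = (15625, 15625, 0).

(15625, 15625, 0)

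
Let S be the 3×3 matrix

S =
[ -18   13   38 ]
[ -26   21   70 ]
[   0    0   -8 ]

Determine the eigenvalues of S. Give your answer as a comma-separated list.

-8, -5, 8

Set up det(rI - S) = 0.
Expanding the 3×3 determinant: p(r) = r^3 + 5r^2 - 64r - 320.
Try r = -5: p(-5) = 0, so -5 is a root.
Factor out (r + 5): p(r) = (r + 5)·(r^2 - 64).
The quadratic factors as (r + 8)·(r - 8).
Eigenvalues: -8, -5, 8.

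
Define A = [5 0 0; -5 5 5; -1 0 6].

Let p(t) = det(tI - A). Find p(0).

p(0) = det(0·I − A) = det(−A) = (−1)^3·det(A).
det(A) = 150, so p(0) = -150.

-150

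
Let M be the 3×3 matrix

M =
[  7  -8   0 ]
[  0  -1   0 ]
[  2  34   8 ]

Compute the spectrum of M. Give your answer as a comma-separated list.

-1, 7, 8

The characteristic polynomial is p(lambda) = det(lambda·I - M).
Expanding along the first row, p(lambda) = lambda^3 - 14·lambda^2 + 41·lambda + 56.
Try lambda = 7: p(7) = 0, so 7 is a root.
Dividing by (lambda - 7) leaves lambda^2 - 7·lambda - 8.
The quadratic factors as (lambda + 1)·(lambda - 8).
Eigenvalues: -1, 7, 8.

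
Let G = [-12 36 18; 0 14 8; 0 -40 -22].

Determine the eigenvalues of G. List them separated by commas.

The characteristic polynomial is p(λ) = det(λI - G).
Expanding the 3×3 determinant: p(λ) = λ^3 + 20λ^2 + 108λ + 144.
Rational-root test: λ = -2 gives p(-2) = 0.
Dividing by (λ + 2) leaves λ^2 + 18λ + 72.
The quadratic factors as (λ + 12)·(λ + 6).
Eigenvalues: -12, -6, -2.

-12, -6, -2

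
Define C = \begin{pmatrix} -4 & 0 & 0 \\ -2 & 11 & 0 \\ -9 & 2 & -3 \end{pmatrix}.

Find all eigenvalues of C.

-4, -3, 11

C is lower triangular, so its eigenvalues are the diagonal entries.
Diagonal: -4, 11, -3.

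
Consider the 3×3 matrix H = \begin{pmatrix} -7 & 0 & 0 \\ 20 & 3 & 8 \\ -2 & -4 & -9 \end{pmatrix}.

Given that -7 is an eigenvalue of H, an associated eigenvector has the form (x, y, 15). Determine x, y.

We need (H + 7I)v = 0.
H + 7I = [[0, 0, 0], [20, 10, 8], [-2, -4, -2]].
Row 1: (0)·x + (0)·y + (0)·15 = 0
Row 2: (20)·x + (10)·y + (8)·15 = 0
Row 3: (-2)·x + (-4)·y + (-2)·15 = 0
Solving gives x = -3, y = -6.
Check: H·(-3, -6, 15) = (21, 42, -105) = -7·(-3, -6, 15).

-3, -6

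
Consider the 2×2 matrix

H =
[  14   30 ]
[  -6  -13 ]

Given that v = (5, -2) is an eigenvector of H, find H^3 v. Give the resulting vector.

First find the eigenvalue: Hv = (10, -4) = 2·(5, -2), so λ = 2.
Then H^3 v = λ^3·v = 2^3·(5, -2) = 8·(5, -2) = (40, -16).

(40, -16)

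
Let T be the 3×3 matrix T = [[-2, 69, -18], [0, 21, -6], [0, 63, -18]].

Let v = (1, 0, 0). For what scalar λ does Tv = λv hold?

Compute Tv: T·(1, 0, 0) = (-2, 0, 0).
Since Tv = λv, compare component 1: -2 = λ·1, so λ = -2.

-2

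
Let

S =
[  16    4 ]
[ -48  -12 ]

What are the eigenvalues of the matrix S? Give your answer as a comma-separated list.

det(S - μI) = (16 - μ)(-12 - μ) - (4)·(-48) = μ^2 - 4μ.
This factors as μ·(μ - 4) = 0.
Eigenvalues: 0, 4.

0, 4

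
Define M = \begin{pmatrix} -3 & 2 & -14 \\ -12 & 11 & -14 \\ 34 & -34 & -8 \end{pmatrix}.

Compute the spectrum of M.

Compute the characteristic polynomial p(λ) = det(λI - M).
Expanding the 3×3 determinant: p(λ) = λ^3 - 73λ - 72.
Since p(-1) = 0, λ = -1 is a root.
Factor out (λ + 1): p(λ) = (λ + 1)·(λ^2 - λ - 72).
The quadratic factors as (λ + 8)·(λ - 9).
Eigenvalues: -8, -1, 9.

-8, -1, 9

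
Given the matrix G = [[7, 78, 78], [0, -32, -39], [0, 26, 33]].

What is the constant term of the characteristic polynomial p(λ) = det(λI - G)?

294

p(0) = det(0·I − G) = det(−G) = (−1)^3·det(G).
det(G) = -294, so p(0) = 294.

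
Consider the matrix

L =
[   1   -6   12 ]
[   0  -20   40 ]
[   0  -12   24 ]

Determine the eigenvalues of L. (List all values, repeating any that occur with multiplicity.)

Set up det(λI - L) = 0.
Cofactor expansion gives p(λ) = λ^3 - 5λ^2 + 4λ.
Rational-root test: λ = 0 gives p(0) = 0.
Dividing by λ leaves λ^2 - 5λ + 4.
The quadratic factors as (λ - 1)·(λ - 4).
Eigenvalues: 0, 1, 4.

0, 1, 4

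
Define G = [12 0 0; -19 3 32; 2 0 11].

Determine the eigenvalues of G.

Compute the characteristic polynomial p(μ) = det(μI - G).
Expanding the 3×3 determinant: p(μ) = μ^3 - 26μ^2 + 201μ - 396.
Try μ = 3: p(3) = 0, so 3 is a root.
Dividing by (μ - 3) leaves μ^2 - 23μ + 132.
The quadratic factors as (μ - 11)·(μ - 12).
Eigenvalues: 3, 11, 12.

3, 11, 12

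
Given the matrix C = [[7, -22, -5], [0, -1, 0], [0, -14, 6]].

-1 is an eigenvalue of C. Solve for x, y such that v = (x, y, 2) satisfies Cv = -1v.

We need (C + 1I)v = 0.
C + 1I = [[8, -22, -5], [0, 0, 0], [0, -14, 7]].
Row 1: (8)·x + (-22)·y + (-5)·2 = 0
Row 2: (0)·x + (0)·y + (0)·2 = 0
Row 3: (0)·x + (-14)·y + (7)·2 = 0
Solving gives x = 4, y = 1.
Check: C·(4, 1, 2) = (-4, -1, -2) = -1·(4, 1, 2).

4, 1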